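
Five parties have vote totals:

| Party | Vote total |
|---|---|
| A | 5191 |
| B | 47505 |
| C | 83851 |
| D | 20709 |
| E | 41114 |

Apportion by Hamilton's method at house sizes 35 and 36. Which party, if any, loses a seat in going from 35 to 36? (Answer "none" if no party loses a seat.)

none

At 35 seats: A 1, B 8, C 15, D 4, E 7.
At 36 seats: A 1, B 9, C 15, D 4, E 7.
No party's allocation decreased.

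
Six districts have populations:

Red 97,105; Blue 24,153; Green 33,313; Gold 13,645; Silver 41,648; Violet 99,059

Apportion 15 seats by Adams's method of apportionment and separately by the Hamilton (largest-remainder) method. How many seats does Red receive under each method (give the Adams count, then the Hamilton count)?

4 and 5

Adams: Red 4, Blue 1, Green 2, Gold 1, Silver 2, Violet 5.
Hamilton: Red 5, Blue 1, Green 1, Gold 1, Silver 2, Violet 5.
Red gets 4 under Adams and 5 under Hamilton.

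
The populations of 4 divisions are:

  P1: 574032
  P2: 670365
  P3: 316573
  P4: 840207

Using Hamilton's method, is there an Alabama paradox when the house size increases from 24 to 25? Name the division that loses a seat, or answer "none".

At 24 seats: P1 6, P2 7, P3 3, P4 8.
At 25 seats: P1 6, P2 7, P3 3, P4 9.
No division's allocation decreased.

none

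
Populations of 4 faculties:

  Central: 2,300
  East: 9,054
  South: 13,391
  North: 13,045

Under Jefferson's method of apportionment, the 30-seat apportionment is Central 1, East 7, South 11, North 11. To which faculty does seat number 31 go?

Central

Priority for the next seat is population ÷ (current seats + 1).
Priorities: Central 1150.000, East 1131.750, South 1115.917, North 1087.083.
Highest priority: Central.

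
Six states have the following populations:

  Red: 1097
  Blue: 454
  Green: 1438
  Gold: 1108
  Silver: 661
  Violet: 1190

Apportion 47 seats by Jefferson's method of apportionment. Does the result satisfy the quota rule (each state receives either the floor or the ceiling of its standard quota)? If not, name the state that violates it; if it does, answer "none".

Standard quotas: Red 8.668, Blue 3.587, Green 11.363, Gold 8.755, Silver 5.223, Violet 9.403.
Jefferson allocation: Red 9, Blue 3, Green 12, Gold 9, Silver 5, Violet 9.
Every allocation lies between the lower and upper quota.

none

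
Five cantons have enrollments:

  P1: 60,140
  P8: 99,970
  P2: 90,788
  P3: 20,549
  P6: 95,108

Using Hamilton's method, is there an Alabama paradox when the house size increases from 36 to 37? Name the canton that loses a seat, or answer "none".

At 36 seats: P1 6, P8 10, P2 9, P3 2, P6 9.
At 37 seats: P1 6, P8 10, P2 9, P3 2, P6 10.
No canton's allocation decreased.

none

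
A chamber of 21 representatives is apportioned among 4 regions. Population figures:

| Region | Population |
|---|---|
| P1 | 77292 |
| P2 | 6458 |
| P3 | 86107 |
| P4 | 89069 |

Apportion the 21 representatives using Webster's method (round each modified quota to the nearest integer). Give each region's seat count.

P1 6; P2 1; P3 7; P4 7

Standard divisor 258926/21 ≈ 12329.81; standard quotas: P1 6.269, P2 0.524, P3 6.984, P4 7.224.
Rounding to the nearest integer gives P1 6, P2 1, P3 7, P4 7 — total 21, matching the house size, so no adjustment is needed.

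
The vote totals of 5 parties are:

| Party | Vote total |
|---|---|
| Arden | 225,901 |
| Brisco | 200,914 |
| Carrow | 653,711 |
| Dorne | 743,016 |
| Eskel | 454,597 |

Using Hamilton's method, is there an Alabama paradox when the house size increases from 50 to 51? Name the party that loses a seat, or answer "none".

Brisco

At 50 seats: Arden 5, Brisco 5, Carrow 14, Dorne 16, Eskel 10.
At 51 seats: Arden 5, Brisco 4, Carrow 15, Dorne 17, Eskel 10.
Brisco drops from 5 to 4.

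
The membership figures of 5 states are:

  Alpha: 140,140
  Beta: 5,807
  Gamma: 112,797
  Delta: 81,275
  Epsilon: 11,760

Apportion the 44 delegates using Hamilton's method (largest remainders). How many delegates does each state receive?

Total 351779; standard divisor 351779/44 ≈ 7994.977.
Standard quotas: Alpha 17.5285, Beta 0.7263, Gamma 14.1085, Delta 10.1658, Epsilon 1.4709.
Lower quotas: Alpha 17, Beta 0, Gamma 14, Delta 10, Epsilon 1 (sum 42, leaving 2 seats).
Remainders in descending order: Beta 0.7263, Alpha 0.5285, Epsilon 0.4709, Delta 0.1658, Gamma 0.1085.
Largest remainders: Beta, Alpha receive the extra seats.

Alpha 18, Beta 1, Gamma 14, Delta 10, Epsilon 1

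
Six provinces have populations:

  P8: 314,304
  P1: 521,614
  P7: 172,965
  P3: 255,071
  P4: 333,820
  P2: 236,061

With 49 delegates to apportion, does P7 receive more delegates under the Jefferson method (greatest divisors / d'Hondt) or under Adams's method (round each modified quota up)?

Adams

Jefferson: P8 9, P1 14, P7 4, P3 7, P4 9, P2 6.
Adams: P8 8, P1 14, P7 5, P3 7, P4 9, P2 6.
P7 gets 4 under Jefferson and 5 under Adams.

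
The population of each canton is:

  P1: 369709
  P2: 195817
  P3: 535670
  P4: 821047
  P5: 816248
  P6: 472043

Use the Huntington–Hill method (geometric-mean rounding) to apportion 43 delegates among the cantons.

With divisor 75332: modified quotas P1 4.908, P2 2.599, P3 7.111, P4 10.899, P5 10.835, P6 6.266.
Geometric-mean thresholds: P1 √(4·5)=4.472, P2 √(2·3)=2.449, P3 √(7·8)=7.483, P4 √(10·11)=10.488, P5 √(10·11)=10.488, P6 √(6·7)=6.481.
Each quota rounded against its threshold gives P1 5, P2 3, P3 7, P4 11, P5 11, P6 6 (total 43).

P1 5; P2 3; P3 7; P4 11; P5 11; P6 6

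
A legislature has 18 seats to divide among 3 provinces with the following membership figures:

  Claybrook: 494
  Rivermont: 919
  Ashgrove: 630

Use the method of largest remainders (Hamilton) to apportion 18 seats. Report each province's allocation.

Claybrook: 4; Rivermont: 8; Ashgrove: 6

Standard divisor: 2043 ÷ 18 ≈ 113.5.
Standard quotas: Claybrook 4.352, Rivermont 8.097, Ashgrove 5.551.
Lower quotas: Claybrook 4, Rivermont 8, Ashgrove 5 (sum 17, leaving 1 seat).
Remainders in descending order: Ashgrove 0.551, Claybrook 0.352, Rivermont 0.097.
Largest remainder: Ashgrove receives the extra seat.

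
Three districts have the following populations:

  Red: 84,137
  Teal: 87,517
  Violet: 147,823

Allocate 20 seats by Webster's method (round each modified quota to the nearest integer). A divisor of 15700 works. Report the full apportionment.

With modified divisor 15700: modified quotas Red 5.359, Teal 5.574, Violet 9.415.
Rounding to the nearest integer: Red 5, Teal 6, Violet 9 (total 20).

Red 5, Teal 6, Violet 9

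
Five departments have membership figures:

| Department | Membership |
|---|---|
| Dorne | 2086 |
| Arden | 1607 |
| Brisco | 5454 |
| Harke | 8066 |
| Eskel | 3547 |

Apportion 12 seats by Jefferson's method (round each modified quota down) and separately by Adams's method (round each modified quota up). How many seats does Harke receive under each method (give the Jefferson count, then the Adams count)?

5 and 4

Jefferson: Dorne 1, Arden 1, Brisco 3, Harke 5, Eskel 2.
Adams: Dorne 2, Arden 1, Brisco 3, Harke 4, Eskel 2.
Harke gets 5 under Jefferson and 4 under Adams.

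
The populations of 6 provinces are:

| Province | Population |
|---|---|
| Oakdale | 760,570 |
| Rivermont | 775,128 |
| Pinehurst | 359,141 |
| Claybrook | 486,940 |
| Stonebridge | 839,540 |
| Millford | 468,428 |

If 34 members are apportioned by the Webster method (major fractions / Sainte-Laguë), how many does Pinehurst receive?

3

Standard divisor 3689747/34 ≈ 108521.971; standard quotas: Oakdale 7.008, Rivermont 7.143, Pinehurst 3.309, Claybrook 4.487, Stonebridge 7.736, Millford 4.316.
Rounding to the nearest integer gives 7, 7, 3, 4, 8, 4 = 33 seats, so the divisor must be adjusted.
With modified divisor 106200: modified quotas Oakdale 7.162, Rivermont 7.299, Pinehurst 3.382, Claybrook 4.585, Stonebridge 7.905, Millford 4.411.
Rounding to the nearest integer: Oakdale 7, Rivermont 7, Pinehurst 3, Claybrook 5, Stonebridge 8, Millford 4 (total 34).
Pinehurst receives 3.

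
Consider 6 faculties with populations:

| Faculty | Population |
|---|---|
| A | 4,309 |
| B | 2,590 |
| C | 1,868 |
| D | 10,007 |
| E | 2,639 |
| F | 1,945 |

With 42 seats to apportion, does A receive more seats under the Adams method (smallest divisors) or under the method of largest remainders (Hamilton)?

Hamilton

Adams: A 7, B 5, C 4, D 17, E 5, F 4.
Hamilton: A 8, B 5, C 3, D 18, E 5, F 3.
A gets 7 under Adams and 8 under Hamilton.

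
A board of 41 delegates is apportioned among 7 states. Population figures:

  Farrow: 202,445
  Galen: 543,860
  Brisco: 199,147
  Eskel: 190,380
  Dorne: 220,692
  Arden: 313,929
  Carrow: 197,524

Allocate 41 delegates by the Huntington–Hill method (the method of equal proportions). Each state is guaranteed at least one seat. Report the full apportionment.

Farrow: 5; Galen: 12; Brisco: 4; Eskel: 4; Dorne: 5; Arden: 7; Carrow: 4

With divisor 44899: modified quotas Farrow 4.509, Galen 12.113, Brisco 4.435, Eskel 4.240, Dorne 4.915, Arden 6.992, Carrow 4.399.
Geometric-mean thresholds: Farrow √(4·5)=4.472, Galen √(12·13)=12.490, Brisco √(4·5)=4.472, Eskel √(4·5)=4.472, Dorne √(4·5)=4.472, Arden √(6·7)=6.481, Carrow √(4·5)=4.472.
Each quota rounded against its threshold gives Farrow 5, Galen 12, Brisco 4, Eskel 4, Dorne 5, Arden 7, Carrow 4 (total 41).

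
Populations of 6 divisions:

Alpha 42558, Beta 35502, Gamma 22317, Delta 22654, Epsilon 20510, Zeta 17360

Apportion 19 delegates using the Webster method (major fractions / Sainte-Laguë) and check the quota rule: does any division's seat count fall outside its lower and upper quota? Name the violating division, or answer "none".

none

Standard quotas: Alpha 5.025, Beta 4.192, Gamma 2.635, Delta 2.675, Epsilon 2.422, Zeta 2.050.
Webster allocation: Alpha 5, Beta 4, Gamma 3, Delta 3, Epsilon 2, Zeta 2.
Every allocation lies between the lower and upper quota.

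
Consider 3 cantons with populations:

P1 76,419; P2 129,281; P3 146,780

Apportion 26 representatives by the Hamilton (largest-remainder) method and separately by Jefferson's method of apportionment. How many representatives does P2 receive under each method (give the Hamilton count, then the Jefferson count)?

9 and 10

Hamilton: P1 6, P2 9, P3 11.
Jefferson: P1 5, P2 10, P3 11.
P2 gets 9 under Hamilton and 10 under Jefferson.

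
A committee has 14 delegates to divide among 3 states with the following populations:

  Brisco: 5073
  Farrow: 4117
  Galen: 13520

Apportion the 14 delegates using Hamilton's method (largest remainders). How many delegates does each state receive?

Brisco 3; Farrow 3; Galen 8

Standard divisor: 22710 ÷ 14 ≈ 1622.143.
Standard quotas: Brisco 3.1273, Farrow 2.5380, Galen 8.3347.
Lower quotas: Brisco 3, Farrow 2, Galen 8 (sum 13, leaving 1 seat).
Remainders in descending order: Farrow 0.5380, Galen 0.3347, Brisco 0.1273.
Largest remainder: Farrow receives the extra seat.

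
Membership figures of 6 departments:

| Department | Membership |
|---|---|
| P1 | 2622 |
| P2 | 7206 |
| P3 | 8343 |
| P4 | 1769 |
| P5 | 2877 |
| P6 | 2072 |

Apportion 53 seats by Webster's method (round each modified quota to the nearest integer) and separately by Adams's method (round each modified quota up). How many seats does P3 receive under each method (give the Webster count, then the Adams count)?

18 and 17

Webster: P1 6, P2 15, P3 18, P4 4, P5 6, P6 4.
Adams: P1 6, P2 15, P3 17, P4 4, P5 6, P6 5.
P3 gets 18 under Webster and 17 under Adams.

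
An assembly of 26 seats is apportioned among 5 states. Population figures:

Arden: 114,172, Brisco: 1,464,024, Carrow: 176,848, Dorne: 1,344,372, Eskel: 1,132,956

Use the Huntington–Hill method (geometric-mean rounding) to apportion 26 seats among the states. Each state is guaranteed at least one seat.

Arden: 1, Brisco: 9, Carrow: 1, Dorne: 8, Eskel: 7

With divisor 165486: modified quotas Arden 0.690, Brisco 8.847, Carrow 1.069, Dorne 8.124, Eskel 6.846.
Geometric-mean thresholds: Arden (min 1), Brisco √(8·9)=8.485, Carrow √(1·2)=1.414, Dorne √(8·9)=8.485, Eskel √(6·7)=6.481.
Each quota rounded against its threshold gives Arden 1, Brisco 9, Carrow 1, Dorne 8, Eskel 7 (total 26).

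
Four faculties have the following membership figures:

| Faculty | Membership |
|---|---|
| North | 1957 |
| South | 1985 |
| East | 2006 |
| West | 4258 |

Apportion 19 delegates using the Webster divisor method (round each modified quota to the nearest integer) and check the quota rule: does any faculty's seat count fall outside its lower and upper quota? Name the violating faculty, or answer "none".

none

Standard quotas: North 3.643, South 3.695, East 3.734, West 7.927.
Webster allocation: North 3, South 4, East 4, West 8.
Every allocation lies between the lower and upper quota.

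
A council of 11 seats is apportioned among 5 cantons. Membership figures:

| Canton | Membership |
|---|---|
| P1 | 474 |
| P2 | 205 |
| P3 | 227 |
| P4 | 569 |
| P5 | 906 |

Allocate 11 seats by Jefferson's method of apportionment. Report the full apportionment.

P1=2; P2=1; P3=1; P4=3; P5=4

Standard divisor 2381/11 ≈ 216.455; standard quotas: P1 2.190, P2 0.947, P3 1.049, P4 2.629, P5 4.186.
Rounding down gives 2, 0, 1, 2, 4 = 9 seats, so the divisor must be adjusted.
With modified divisor 185: modified quotas P1 2.562, P2 1.108, P3 1.227, P4 3.076, P5 4.897.
Rounding down: P1 2, P2 1, P3 1, P4 3, P5 4 (total 11).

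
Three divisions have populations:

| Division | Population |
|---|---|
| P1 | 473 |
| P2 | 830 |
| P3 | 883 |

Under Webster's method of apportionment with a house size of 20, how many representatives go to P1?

4

Standard divisor 2186/20 ≈ 109.3; standard quotas: P1 4.328, P2 7.594, P3 8.079.
Rounding to the nearest integer gives P1 4, P2 8, P3 8 — total 20, matching the house size, so no adjustment is needed.
P1 receives 4.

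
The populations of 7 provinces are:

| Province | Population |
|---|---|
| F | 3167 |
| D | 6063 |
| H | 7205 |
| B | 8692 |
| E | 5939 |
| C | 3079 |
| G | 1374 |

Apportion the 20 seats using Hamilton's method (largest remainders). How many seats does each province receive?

Standard divisor: 35519 ÷ 20 ≈ 1775.95.
Standard quotas: F 1.7833, D 3.4139, H 4.0570, B 4.8943, E 3.3441, C 1.7337, G 0.7737.
Lower quotas: F 1, D 3, H 4, B 4, E 3, C 1, G 0 (sum 16, leaving 4 seats).
Remainders in descending order: B 0.8943, F 0.7833, G 0.7737, C 0.7337, D 0.4139, E 0.3441, H 0.0570.
The surplus seats go to B, F, G, C.

F 2, D 3, H 4, B 5, E 3, C 2, G 1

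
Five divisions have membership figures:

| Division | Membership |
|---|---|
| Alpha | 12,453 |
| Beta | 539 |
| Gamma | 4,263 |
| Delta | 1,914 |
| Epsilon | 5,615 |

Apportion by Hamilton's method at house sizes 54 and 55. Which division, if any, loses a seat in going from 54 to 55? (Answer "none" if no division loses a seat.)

At 54 seats: Alpha 27, Beta 1, Gamma 10, Delta 4, Epsilon 12.
At 55 seats: Alpha 28, Beta 1, Gamma 9, Delta 4, Epsilon 13.
Gamma drops from 10 to 9.

Gamma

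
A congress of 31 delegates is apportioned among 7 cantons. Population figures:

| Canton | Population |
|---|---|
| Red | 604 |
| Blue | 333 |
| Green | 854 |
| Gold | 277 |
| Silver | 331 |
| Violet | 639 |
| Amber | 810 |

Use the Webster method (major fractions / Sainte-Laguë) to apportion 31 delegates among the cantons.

Red 5, Blue 3, Green 7, Gold 2, Silver 3, Violet 5, Amber 6

Standard divisor 3848/31 ≈ 124.129; standard quotas: Red 4.866, Blue 2.683, Green 6.880, Gold 2.232, Silver 2.667, Violet 5.148, Amber 6.525.
Rounding to the nearest integer gives 5, 3, 7, 2, 3, 5, 7 = 32 seats, so the divisor must be adjusted.
With modified divisor 130: modified quotas Red 4.646, Blue 2.562, Green 6.569, Gold 2.131, Silver 2.546, Violet 4.915, Amber 6.231.
Rounding to the nearest integer: Red 5, Blue 3, Green 7, Gold 2, Silver 3, Violet 5, Amber 6 (total 31).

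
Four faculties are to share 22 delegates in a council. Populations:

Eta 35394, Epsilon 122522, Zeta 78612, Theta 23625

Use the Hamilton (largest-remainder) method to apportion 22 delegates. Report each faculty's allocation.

The standard divisor is 260153/22 ≈ 11825.136.
Standard quotas: Eta 2.9931, Epsilon 10.3611, Zeta 6.6479, Theta 1.9979.
Lower quotas: Eta 2, Epsilon 10, Zeta 6, Theta 1 (sum 19, leaving 3 seats).
Remainders in descending order: Theta 0.9979, Eta 0.9931, Zeta 0.6479, Epsilon 0.3611.
Largest remainders: Theta, Eta, Zeta receive the extra seats.

Eta 3, Epsilon 10, Zeta 7, Theta 2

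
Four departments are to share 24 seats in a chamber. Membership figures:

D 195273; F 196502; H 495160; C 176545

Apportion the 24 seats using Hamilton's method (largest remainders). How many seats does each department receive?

D: 4; F: 5; H: 11; C: 4

Standard divisor: 1063480 ÷ 24 ≈ 44311.667.
Standard quotas: D 4.4068, F 4.4345, H 11.1745, C 3.9842.
Lower quotas: D 4, F 4, H 11, C 3 (sum 22, leaving 2 seats).
Remainders in descending order: C 0.9842, F 0.4345, D 0.4068, H 0.1745.
Largest remainders: C, F receive the extra seats.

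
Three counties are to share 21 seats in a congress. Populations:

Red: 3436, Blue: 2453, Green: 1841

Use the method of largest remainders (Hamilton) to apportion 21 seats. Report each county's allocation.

Standard divisor: 7730 ÷ 21 ≈ 368.095.
Standard quotas: Red 9.335, Blue 6.664, Green 5.001.
Lower quotas: Red 9, Blue 6, Green 5 (sum 20, leaving 1 seat).
Remainders in descending order: Blue 0.664, Red 0.335, Green 0.001.
The surplus seat goes to Blue.

Red 9, Blue 7, Green 5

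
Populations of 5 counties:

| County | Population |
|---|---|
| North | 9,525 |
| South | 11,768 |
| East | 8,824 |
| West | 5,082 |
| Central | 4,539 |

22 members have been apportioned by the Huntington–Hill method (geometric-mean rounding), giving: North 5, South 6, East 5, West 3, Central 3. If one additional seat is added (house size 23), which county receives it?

Priority for the next seat is population ÷ (√(s·(s+1))).
Priorities: North 1739.019, South 1815.842, East 1611.035, West 1467.047, Central 1310.296.
Highest priority: South.

South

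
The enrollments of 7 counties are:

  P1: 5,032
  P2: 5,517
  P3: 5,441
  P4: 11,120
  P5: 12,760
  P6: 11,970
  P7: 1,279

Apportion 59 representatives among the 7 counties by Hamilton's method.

Total 53119; standard divisor 53119/59 ≈ 900.322.
Standard quotas: P1 5.5891, P2 6.1278, P3 6.0434, P4 12.3511, P5 14.1727, P6 13.2952, P7 1.4206.
Lower quotas: P1 5, P2 6, P3 6, P4 12, P5 14, P6 13, P7 1 (sum 57, leaving 2 seats).
Remainders in descending order: P1 0.5891, P7 0.4206, P4 0.3511, P6 0.2952, P5 0.1727, P2 0.1278, P3 0.0434.
The surplus seats go to P1, P7.

P1=6, P2=6, P3=6, P4=12, P5=14, P6=13, P7=2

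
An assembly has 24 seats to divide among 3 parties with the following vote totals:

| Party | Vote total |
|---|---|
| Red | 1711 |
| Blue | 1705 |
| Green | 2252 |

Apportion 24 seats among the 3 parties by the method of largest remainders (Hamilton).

Standard divisor: 5668 ÷ 24 ≈ 236.167.
Standard quotas: Red 7.245, Blue 7.219, Green 9.536.
Lower quotas: Red 7, Blue 7, Green 9 (sum 23, leaving 1 seat).
Remainders in descending order: Green 0.536, Red 0.245, Blue 0.219.
The surplus seat goes to Green.

Red 7, Blue 7, Green 10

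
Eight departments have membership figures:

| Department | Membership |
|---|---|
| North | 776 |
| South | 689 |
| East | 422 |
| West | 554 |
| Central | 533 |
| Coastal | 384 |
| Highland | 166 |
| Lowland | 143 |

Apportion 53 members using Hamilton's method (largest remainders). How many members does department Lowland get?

Standard divisor: 3667 ÷ 53 ≈ 69.189.
Standard quotas: North 11.216, South 9.958, East 6.099, West 8.007, Central 7.704, Coastal 5.550, Highland 2.399, Lowland 2.067.
Lower quotas: North 11, South 9, East 6, West 8, Central 7, Coastal 5, Highland 2, Lowland 2 (sum 50, leaving 3 seats).
Remainders in descending order: South 0.958, Central 0.704, Coastal 0.550, Highland 0.399, North 0.216, East 0.099, Lowland 0.067, West 0.007.
Largest remainders: South, Central, Coastal receive the extra seats.
Lowland receives 2.

2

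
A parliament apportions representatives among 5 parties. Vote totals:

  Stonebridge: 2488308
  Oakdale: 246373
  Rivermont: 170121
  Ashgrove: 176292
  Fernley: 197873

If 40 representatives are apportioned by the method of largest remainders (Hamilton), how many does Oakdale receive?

Total 3278967; standard divisor 3278967/40 ≈ 81974.175.
Standard quotas: Stonebridge 30.3548, Oakdale 3.0055, Rivermont 2.0753, Ashgrove 2.1506, Fernley 2.4138.
Lower quotas: Stonebridge 30, Oakdale 3, Rivermont 2, Ashgrove 2, Fernley 2 (sum 39, leaving 1 seat).
Remainders in descending order: Fernley 0.4138, Stonebridge 0.3548, Ashgrove 0.1506, Rivermont 0.0753, Oakdale 0.0055.
The surplus seat goes to Fernley.
Oakdale receives 3.

3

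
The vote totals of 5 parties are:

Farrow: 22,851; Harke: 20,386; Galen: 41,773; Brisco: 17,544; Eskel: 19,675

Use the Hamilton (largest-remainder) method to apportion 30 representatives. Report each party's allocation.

Standard divisor: 122229 ÷ 30 ≈ 4074.3.
Standard quotas: Farrow 5.6086, Harke 5.0036, Galen 10.2528, Brisco 4.3060, Eskel 4.8291.
Lower quotas: Farrow 5, Harke 5, Galen 10, Brisco 4, Eskel 4 (sum 28, leaving 2 seats).
Remainders in descending order: Eskel 0.8291, Farrow 0.6086, Brisco 0.3060, Galen 0.2528, Harke 0.0036.
The surplus seats go to Eskel, Farrow.

Farrow 6, Harke 5, Galen 10, Brisco 4, Eskel 5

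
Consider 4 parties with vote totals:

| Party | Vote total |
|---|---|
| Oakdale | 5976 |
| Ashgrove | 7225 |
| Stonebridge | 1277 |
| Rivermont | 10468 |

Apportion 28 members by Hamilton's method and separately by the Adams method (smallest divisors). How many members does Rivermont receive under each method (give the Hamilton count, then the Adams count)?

Hamilton: Oakdale 7, Ashgrove 8, Stonebridge 1, Rivermont 12.
Adams: Oakdale 7, Ashgrove 8, Stonebridge 2, Rivermont 11.
Rivermont gets 12 under Hamilton and 11 under Adams.

12 and 11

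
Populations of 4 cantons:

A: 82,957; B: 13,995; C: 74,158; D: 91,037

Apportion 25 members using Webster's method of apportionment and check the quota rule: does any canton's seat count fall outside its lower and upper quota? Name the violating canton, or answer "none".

Standard quotas: A 7.911, B 1.335, C 7.072, D 8.682.
Webster allocation: A 8, B 1, C 7, D 9.
Every allocation lies between the lower and upper quota.

none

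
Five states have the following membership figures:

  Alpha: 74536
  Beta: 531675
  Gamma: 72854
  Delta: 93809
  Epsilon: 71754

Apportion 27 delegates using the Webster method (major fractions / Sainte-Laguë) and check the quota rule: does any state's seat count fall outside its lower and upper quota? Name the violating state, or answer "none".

Standard quotas: Alpha 2.383, Beta 16.996, Gamma 2.329, Delta 2.999, Epsilon 2.294.
Webster allocation: Alpha 2, Beta 18, Gamma 2, Delta 3, Epsilon 2.
Beta has quota 16.996 (lower 16, upper 17) but receives 18 — outside the quota interval.

Beta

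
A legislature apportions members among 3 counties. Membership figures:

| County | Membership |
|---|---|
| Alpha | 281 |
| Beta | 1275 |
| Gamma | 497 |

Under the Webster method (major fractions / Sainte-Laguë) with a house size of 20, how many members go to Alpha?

3

Standard divisor 2053/20 ≈ 102.65; standard quotas: Alpha 2.737, Beta 12.421, Gamma 4.842.
Rounding to the nearest integer gives Alpha 3, Beta 12, Gamma 5 — total 20, matching the house size, so no adjustment is needed.
Alpha receives 3.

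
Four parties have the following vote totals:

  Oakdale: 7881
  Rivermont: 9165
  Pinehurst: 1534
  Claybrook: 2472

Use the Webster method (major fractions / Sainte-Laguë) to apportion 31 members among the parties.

Standard divisor 21052/31 ≈ 679.097; standard quotas: Oakdale 11.605, Rivermont 13.496, Pinehurst 2.259, Claybrook 3.640.
Rounding to the nearest integer gives Oakdale 12, Rivermont 13, Pinehurst 2, Claybrook 4 — total 31, matching the house size, so no adjustment is needed.

Oakdale 12, Rivermont 13, Pinehurst 2, Claybrook 4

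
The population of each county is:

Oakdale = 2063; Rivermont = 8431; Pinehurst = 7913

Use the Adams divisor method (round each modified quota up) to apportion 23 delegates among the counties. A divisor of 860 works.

Oakdale 3, Rivermont 10, Pinehurst 10

With modified divisor 860: modified quotas Oakdale 2.399, Rivermont 9.803, Pinehurst 9.201.
Rounding up: Oakdale 3, Rivermont 10, Pinehurst 10 (total 23).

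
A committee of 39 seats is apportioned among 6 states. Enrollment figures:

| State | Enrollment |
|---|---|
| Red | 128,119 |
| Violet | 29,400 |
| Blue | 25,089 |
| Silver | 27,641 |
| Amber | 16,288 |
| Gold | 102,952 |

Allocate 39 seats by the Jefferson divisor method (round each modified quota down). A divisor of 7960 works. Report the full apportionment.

With modified divisor 7960: modified quotas Red 16.095, Violet 3.693, Blue 3.152, Silver 3.472, Amber 2.046, Gold 12.934.
Rounding down: Red 16, Violet 3, Blue 3, Silver 3, Amber 2, Gold 12 (total 39).

Red 16, Violet 3, Blue 3, Silver 3, Amber 2, Gold 12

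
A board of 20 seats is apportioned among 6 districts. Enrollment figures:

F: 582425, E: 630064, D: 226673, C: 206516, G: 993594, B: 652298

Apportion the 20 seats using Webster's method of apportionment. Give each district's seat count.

Standard divisor 3291570/20 ≈ 164578.5; standard quotas: F 3.539, E 3.828, D 1.377, C 1.255, G 6.037, B 3.963.
Rounding to the nearest integer gives F 4, E 4, D 1, C 1, G 6, B 4 — total 20, matching the house size, so no adjustment is needed.

F=4, E=4, D=1, C=1, G=6, B=4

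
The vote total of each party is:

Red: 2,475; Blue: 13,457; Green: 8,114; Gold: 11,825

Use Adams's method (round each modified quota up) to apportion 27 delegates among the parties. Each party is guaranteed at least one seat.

Red 2; Blue 10; Green 6; Gold 9

Standard divisor 35871/27 ≈ 1328.556; standard quotas: Red 1.863, Blue 10.129, Green 6.107, Gold 8.901.
Rounding up gives 2, 11, 7, 9 = 29 seats, so the divisor must be adjusted.
With modified divisor 1400: modified quotas Red 1.768, Blue 9.612, Green 5.796, Gold 8.446.
Rounding up: Red 2, Blue 10, Green 6, Gold 9 (total 27).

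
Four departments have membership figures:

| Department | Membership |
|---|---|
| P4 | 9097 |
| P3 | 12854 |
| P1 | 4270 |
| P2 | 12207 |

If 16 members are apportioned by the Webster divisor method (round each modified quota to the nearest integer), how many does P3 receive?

Standard divisor 38428/16 ≈ 2401.75; standard quotas: P4 3.788, P3 5.352, P1 1.778, P2 5.083.
Rounding to the nearest integer gives P4 4, P3 5, P1 2, P2 5 — total 16, matching the house size, so no adjustment is needed.
P3 receives 5.

5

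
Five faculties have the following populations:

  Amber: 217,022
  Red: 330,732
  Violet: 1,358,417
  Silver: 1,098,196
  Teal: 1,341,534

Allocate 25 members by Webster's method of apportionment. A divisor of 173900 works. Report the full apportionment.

With modified divisor 173900: modified quotas Amber 1.248, Red 1.902, Violet 7.811, Silver 6.315, Teal 7.714.
Rounding to the nearest integer: Amber 1, Red 2, Violet 8, Silver 6, Teal 8 (total 25).

Amber: 1, Red: 2, Violet: 8, Silver: 6, Teal: 8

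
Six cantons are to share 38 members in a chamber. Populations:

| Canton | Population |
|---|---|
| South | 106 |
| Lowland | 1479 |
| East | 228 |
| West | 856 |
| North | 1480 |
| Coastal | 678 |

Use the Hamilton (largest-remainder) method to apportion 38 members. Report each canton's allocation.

Standard divisor: 4827 ÷ 38 ≈ 127.026.
Standard quotas: South 0.834, Lowland 11.643, East 1.795, West 6.739, North 11.651, Coastal 5.337.
Lower quotas: South 0, Lowland 11, East 1, West 6, North 11, Coastal 5 (sum 34, leaving 4 seats).
Remainders in descending order: South 0.834, East 0.795, West 0.739, North 0.651, Lowland 0.643, Coastal 0.337.
The surplus seats go to South, East, West, North.

South=1, Lowland=11, East=2, West=7, North=12, Coastal=5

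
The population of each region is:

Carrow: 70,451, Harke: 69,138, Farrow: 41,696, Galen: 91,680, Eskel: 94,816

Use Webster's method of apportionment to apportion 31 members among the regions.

Carrow 6, Harke 6, Farrow 3, Galen 8, Eskel 8

Standard divisor 367781/31 ≈ 11863.903; standard quotas: Carrow 5.938, Harke 5.828, Farrow 3.515, Galen 7.728, Eskel 7.992.
Rounding to the nearest integer gives 6, 6, 4, 8, 8 = 32 seats, so the divisor must be adjusted.
With modified divisor 12100: modified quotas Carrow 5.822, Harke 5.714, Farrow 3.446, Galen 7.577, Eskel 7.836.
Rounding to the nearest integer: Carrow 6, Harke 6, Farrow 3, Galen 8, Eskel 8 (total 31).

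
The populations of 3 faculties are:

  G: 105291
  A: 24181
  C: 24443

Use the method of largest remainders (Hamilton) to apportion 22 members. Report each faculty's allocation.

G: 15, A: 3, C: 4

Standard divisor: 153915 ÷ 22 ≈ 6996.136.
Standard quotas: G 15.0499, A 3.4563, C 3.4938.
Lower quotas: G 15, A 3, C 3 (sum 21, leaving 1 seat).
Remainders in descending order: C 0.4938, A 0.4563, G 0.0499.
The surplus seat goes to C.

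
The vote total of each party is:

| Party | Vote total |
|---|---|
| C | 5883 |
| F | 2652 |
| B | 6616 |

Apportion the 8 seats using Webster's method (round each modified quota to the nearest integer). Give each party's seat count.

C 3, F 1, B 4

Standard divisor 15151/8 ≈ 1893.875; standard quotas: C 3.106, F 1.400, B 3.493.
Rounding to the nearest integer gives 3, 1, 3 = 7 seats, so the divisor must be adjusted.
With modified divisor 1800: modified quotas C 3.268, F 1.473, B 3.676.
Rounding to the nearest integer: C 3, F 1, B 4 (total 8).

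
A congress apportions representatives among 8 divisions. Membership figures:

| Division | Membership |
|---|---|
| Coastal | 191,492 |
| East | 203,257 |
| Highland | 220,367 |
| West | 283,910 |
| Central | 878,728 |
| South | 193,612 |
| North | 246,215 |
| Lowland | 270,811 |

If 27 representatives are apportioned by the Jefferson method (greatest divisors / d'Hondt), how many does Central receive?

10

Standard divisor 2488392/27 ≈ 92162.667; standard quotas: Coastal 2.078, East 2.205, Highland 2.391, West 3.081, Central 9.535, South 2.101, North 2.672, Lowland 2.938.
Rounding down gives 2, 2, 2, 3, 9, 2, 2, 2 = 24 seats, so the divisor must be adjusted.
With modified divisor 81000: modified quotas Coastal 2.364, East 2.509, Highland 2.721, West 3.505, Central 10.848, South 2.390, North 3.040, Lowland 3.343.
Rounding down: Coastal 2, East 2, Highland 2, West 3, Central 10, South 2, North 3, Lowland 3 (total 27).
Central receives 10.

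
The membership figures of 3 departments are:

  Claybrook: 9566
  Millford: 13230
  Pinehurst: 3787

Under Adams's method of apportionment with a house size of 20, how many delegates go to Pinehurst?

Standard divisor 26583/20 ≈ 1329.15; standard quotas: Claybrook 7.197, Millford 9.954, Pinehurst 2.849.
Rounding up gives 8, 10, 3 = 21 seats, so the divisor must be adjusted.
With modified divisor 1400: modified quotas Claybrook 6.833, Millford 9.450, Pinehurst 2.705.
Rounding up: Claybrook 7, Millford 10, Pinehurst 3 (total 20).
Pinehurst receives 3.

3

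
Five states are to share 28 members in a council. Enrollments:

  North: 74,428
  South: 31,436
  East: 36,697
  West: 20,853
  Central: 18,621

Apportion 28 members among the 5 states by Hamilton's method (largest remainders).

Total 182035; standard divisor 182035/28 ≈ 6501.25.
Standard quotas: North 11.4483, South 4.8354, East 5.6446, West 3.2075, Central 2.8642.
Lower quotas: North 11, South 4, East 5, West 3, Central 2 (sum 25, leaving 3 seats).
Remainders in descending order: Central 0.8642, South 0.8354, East 0.6446, North 0.4483, West 0.2075.
Largest remainders: Central, South, East receive the extra seats.

North: 11; South: 5; East: 6; West: 3; Central: 3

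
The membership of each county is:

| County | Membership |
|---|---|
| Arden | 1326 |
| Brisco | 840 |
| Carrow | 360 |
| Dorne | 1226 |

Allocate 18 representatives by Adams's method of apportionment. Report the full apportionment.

Standard divisor 3752/18 ≈ 208.444; standard quotas: Arden 6.361, Brisco 4.030, Carrow 1.727, Dorne 5.882.
Rounding up gives 7, 5, 2, 6 = 20 seats, so the divisor must be adjusted.
With modified divisor 230: modified quotas Arden 5.765, Brisco 3.652, Carrow 1.565, Dorne 5.330.
Rounding up: Arden 6, Brisco 4, Carrow 2, Dorne 6 (total 18).

Arden: 6, Brisco: 4, Carrow: 2, Dorne: 6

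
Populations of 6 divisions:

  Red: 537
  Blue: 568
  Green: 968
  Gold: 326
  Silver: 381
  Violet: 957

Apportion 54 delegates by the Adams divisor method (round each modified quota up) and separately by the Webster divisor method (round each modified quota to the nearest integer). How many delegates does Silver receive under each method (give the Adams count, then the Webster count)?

6 and 5

Adams: Red 8, Blue 8, Green 14, Gold 5, Silver 6, Violet 13.
Webster: Red 8, Blue 8, Green 14, Gold 5, Silver 5, Violet 14.
Silver gets 6 under Adams and 5 under Webster.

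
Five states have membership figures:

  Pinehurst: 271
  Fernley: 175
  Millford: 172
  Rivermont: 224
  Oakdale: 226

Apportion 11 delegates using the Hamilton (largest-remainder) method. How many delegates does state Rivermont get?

Standard divisor: 1068 ÷ 11 ≈ 97.091.
Standard quotas: Pinehurst 2.791, Fernley 1.802, Millford 1.772, Rivermont 2.307, Oakdale 2.328.
Lower quotas: Pinehurst 2, Fernley 1, Millford 1, Rivermont 2, Oakdale 2 (sum 8, leaving 3 seats).
Remainders in descending order: Fernley 0.802, Pinehurst 0.791, Millford 0.772, Oakdale 0.328, Rivermont 0.307.
The surplus seats go to Fernley, Pinehurst, Millford.
Rivermont receives 2.

2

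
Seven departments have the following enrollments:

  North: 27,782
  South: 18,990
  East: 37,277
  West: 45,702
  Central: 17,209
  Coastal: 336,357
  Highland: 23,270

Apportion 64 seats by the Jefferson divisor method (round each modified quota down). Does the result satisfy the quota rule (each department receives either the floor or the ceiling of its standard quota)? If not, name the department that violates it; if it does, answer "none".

Coastal

Standard quotas: North 3.510, South 2.399, East 4.709, West 5.774, Central 2.174, Coastal 42.494, Highland 2.940.
Jefferson allocation: North 3, South 2, East 4, West 6, Central 2, Coastal 44, Highland 3.
Coastal has quota 42.494 (lower 42, upper 43) but receives 44 — outside the quota interval.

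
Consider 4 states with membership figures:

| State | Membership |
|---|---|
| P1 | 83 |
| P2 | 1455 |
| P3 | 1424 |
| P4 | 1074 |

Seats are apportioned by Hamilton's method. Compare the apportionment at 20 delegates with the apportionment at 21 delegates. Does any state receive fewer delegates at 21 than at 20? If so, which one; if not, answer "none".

P1

At 20 seats: P1 1, P2 7, P3 7, P4 5.
At 21 seats: P1 0, P2 8, P3 7, P4 6.
P1 drops from 1 to 0.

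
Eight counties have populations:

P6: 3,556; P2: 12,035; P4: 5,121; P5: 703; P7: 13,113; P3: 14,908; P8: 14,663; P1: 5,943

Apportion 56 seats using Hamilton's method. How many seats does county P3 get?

Standard divisor: 70042 ÷ 56 ≈ 1250.75.
Standard quotas: P6 2.8431, P2 9.6222, P4 4.0943, P5 0.5621, P7 10.4841, P3 11.9192, P8 11.7234, P1 4.7515.
Lower quotas: P6 2, P2 9, P4 4, P5 0, P7 10, P3 11, P8 11, P1 4 (sum 51, leaving 5 seats).
Remainders in descending order: P3 0.9192, P6 0.8431, P1 0.7515, P8 0.7234, P2 0.6222, P5 0.5621, P7 0.4841, P4 0.0943.
The surplus seats go to P3, P6, P1, P8, P2.
P3 receives 12.

12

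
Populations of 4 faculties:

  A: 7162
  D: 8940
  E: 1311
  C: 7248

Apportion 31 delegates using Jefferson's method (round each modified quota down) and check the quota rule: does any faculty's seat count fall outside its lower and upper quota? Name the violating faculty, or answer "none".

none

Standard quotas: A 9.003, D 11.238, E 1.648, C 9.111.
Jefferson allocation: A 9, D 12, E 1, C 9.
Every allocation lies between the lower and upper quota.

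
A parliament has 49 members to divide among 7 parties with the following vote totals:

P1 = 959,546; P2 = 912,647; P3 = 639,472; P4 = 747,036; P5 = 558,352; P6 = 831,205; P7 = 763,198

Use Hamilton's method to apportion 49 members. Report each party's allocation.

P1=9; P2=8; P3=6; P4=7; P5=5; P6=7; P7=7

Standard divisor: 5411456 ÷ 49 ≈ 110437.878.
Standard quotas: P1 8.6886, P2 8.2639, P3 5.7903, P4 6.7643, P5 5.0558, P6 7.5264, P7 6.9107.
Lower quotas: P1 8, P2 8, P3 5, P4 6, P5 5, P6 7, P7 6 (sum 45, leaving 4 seats).
Remainders in descending order: P7 0.9107, P3 0.7903, P4 0.7643, P1 0.6886, P6 0.5264, P2 0.2639, P5 0.0558.
The surplus seats go to P7, P3, P4, P1.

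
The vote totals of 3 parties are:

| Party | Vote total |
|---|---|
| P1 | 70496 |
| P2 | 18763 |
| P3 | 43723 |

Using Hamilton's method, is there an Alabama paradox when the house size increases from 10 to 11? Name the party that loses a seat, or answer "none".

P2

At 10 seats: P1 5, P2 2, P3 3.
At 11 seats: P1 6, P2 1, P3 4.
P2 drops from 2 to 1.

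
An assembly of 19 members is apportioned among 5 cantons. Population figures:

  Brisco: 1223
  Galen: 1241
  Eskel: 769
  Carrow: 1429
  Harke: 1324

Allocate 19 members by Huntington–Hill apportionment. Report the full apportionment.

With divisor 317: modified quotas Brisco 3.858, Galen 3.915, Eskel 2.426, Carrow 4.508, Harke 4.177.
Geometric-mean thresholds: Brisco √(3·4)=3.464, Galen √(3·4)=3.464, Eskel √(2·3)=2.449, Carrow √(4·5)=4.472, Harke √(4·5)=4.472.
Each quota rounded against its threshold gives Brisco 4, Galen 4, Eskel 2, Carrow 5, Harke 4 (total 19).

Brisco 4, Galen 4, Eskel 2, Carrow 5, Harke 4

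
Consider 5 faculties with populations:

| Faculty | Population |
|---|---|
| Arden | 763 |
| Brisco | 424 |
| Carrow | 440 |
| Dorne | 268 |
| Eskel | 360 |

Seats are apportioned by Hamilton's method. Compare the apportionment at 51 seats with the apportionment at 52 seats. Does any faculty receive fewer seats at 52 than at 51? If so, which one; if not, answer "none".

none

At 51 seats: Arden 17, Brisco 10, Carrow 10, Dorne 6, Eskel 8.
At 52 seats: Arden 18, Brisco 10, Carrow 10, Dorne 6, Eskel 8.
No faculty's allocation decreased.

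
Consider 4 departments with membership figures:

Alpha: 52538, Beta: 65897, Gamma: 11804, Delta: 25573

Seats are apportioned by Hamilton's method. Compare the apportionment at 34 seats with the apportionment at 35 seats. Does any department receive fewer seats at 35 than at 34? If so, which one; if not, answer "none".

Gamma

At 34 seats: Alpha 11, Beta 14, Gamma 3, Delta 6.
At 35 seats: Alpha 12, Beta 15, Gamma 2, Delta 6.
Gamma drops from 3 to 2.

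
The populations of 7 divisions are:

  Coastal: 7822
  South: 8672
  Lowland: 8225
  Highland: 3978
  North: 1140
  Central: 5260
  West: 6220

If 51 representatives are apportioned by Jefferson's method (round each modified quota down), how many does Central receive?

Standard divisor 41317/51 ≈ 810.137; standard quotas: Coastal 9.655, South 10.704, Lowland 10.153, Highland 4.910, North 1.407, Central 6.493, West 7.678.
Rounding down gives 9, 10, 10, 4, 1, 6, 7 = 47 seats, so the divisor must be adjusted.
With modified divisor 760: modified quotas Coastal 10.292, South 11.411, Lowland 10.822, Highland 5.234, North 1.500, Central 6.921, West 8.184.
Rounding down: Coastal 10, South 11, Lowland 10, Highland 5, North 1, Central 6, West 8 (total 51).
Central receives 6.

6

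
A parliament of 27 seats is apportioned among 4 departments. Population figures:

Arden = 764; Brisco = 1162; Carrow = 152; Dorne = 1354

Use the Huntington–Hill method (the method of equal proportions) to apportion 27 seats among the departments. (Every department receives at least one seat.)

With divisor 126: modified quotas Arden 6.063, Brisco 9.222, Carrow 1.206, Dorne 10.746.
Geometric-mean thresholds: Arden √(6·7)=6.481, Brisco √(9·10)=9.487, Carrow √(1·2)=1.414, Dorne √(10·11)=10.488.
Each quota rounded against its threshold gives Arden 6, Brisco 9, Carrow 1, Dorne 11 (total 27).

Arden: 6, Brisco: 9, Carrow: 1, Dorne: 11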